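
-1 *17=-17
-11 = -11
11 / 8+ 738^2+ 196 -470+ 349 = 4357763 / 8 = 544720.38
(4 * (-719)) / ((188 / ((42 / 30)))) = -5033 / 235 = -21.42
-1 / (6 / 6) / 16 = -1 / 16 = -0.06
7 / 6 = 1.17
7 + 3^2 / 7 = 58 / 7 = 8.29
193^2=37249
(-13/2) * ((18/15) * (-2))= 78/5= 15.60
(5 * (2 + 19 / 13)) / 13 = 225 / 169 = 1.33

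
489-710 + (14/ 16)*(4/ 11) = -4855/ 22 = -220.68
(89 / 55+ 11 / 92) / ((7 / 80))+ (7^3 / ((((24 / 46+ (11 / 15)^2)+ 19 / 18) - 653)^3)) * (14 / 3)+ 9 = 578740959867359560715847 / 20053421887280145184667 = 28.86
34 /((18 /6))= 34 /3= 11.33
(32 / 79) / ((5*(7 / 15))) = 96 / 553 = 0.17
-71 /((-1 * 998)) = 71 /998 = 0.07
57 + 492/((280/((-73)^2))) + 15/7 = 659607/70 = 9422.96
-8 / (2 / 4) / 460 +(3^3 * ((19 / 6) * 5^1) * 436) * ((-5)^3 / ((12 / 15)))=-6698390633 / 230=-29123437.53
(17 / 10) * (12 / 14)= 51 / 35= 1.46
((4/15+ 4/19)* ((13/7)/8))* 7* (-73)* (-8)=129064/285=452.86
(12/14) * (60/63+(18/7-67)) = -2666/49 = -54.41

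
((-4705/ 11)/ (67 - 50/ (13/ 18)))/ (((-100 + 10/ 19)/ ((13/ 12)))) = -3021551/ 1446984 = -2.09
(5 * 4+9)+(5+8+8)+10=60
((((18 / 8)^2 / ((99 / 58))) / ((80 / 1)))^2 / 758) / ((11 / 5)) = 68121 / 82648924160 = 0.00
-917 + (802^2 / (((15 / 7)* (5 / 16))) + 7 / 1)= 71970598 / 75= 959607.97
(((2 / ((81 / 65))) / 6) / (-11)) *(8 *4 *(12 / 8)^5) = -65 / 11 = -5.91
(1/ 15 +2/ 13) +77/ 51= 1912/ 1105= 1.73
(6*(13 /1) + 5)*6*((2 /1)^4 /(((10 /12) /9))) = 430272 /5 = 86054.40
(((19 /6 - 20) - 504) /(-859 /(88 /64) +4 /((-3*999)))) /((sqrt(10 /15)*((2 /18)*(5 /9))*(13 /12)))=1668954375*sqrt(6) /267740564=15.27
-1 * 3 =-3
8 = 8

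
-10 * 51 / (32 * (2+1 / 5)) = -1275 / 176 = -7.24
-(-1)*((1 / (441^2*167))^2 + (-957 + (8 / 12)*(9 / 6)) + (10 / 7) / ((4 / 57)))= -1973910250299035851 / 2109683449437858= -935.64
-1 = -1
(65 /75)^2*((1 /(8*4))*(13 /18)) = 2197 /129600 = 0.02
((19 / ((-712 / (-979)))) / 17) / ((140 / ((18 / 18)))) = 0.01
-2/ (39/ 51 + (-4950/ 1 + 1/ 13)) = 221/ 546882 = 0.00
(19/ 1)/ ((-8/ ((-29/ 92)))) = 0.75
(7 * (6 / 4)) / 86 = 21 / 172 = 0.12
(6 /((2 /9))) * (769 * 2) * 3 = 124578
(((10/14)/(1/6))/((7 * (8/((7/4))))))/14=15/1568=0.01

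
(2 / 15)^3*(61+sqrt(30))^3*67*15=1999816*sqrt(30) / 75+124604456 / 225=699843.49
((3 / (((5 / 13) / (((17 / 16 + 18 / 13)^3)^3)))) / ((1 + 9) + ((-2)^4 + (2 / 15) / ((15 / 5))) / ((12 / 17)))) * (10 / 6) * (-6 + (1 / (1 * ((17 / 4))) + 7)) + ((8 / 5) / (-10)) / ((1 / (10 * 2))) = 32440094770356710031876825283 / 21053313011029385999810560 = 1540.85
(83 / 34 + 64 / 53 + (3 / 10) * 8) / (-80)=-54499 / 720800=-0.08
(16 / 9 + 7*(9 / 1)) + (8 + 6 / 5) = 3329 / 45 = 73.98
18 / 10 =9 / 5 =1.80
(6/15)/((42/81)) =27/35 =0.77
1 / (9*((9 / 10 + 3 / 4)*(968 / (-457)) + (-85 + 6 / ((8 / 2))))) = -4570 / 3578103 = -0.00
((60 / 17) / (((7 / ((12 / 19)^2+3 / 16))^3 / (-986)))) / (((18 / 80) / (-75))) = 704244729054375 / 1032751179712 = 681.91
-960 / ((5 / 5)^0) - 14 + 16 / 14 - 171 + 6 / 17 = -136077 / 119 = -1143.50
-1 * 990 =-990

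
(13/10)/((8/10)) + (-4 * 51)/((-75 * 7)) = 2819/1400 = 2.01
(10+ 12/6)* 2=24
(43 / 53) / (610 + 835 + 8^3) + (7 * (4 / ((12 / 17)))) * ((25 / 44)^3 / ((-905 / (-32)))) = 38633401913 / 149925178986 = 0.26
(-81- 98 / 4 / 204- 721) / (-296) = 8845 / 3264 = 2.71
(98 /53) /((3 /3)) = 98 /53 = 1.85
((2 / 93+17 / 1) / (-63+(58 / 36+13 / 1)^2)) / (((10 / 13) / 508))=564523128 / 7557335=74.70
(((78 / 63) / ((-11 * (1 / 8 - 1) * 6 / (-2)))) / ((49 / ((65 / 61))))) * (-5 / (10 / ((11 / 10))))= 676 / 1318149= 0.00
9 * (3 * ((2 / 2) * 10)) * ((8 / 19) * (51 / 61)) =110160 / 1159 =95.05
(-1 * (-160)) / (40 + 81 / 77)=12320 / 3161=3.90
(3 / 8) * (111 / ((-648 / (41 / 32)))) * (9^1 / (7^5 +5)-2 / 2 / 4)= 353461 / 17215488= 0.02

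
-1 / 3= -0.33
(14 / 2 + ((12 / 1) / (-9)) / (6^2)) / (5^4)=188 / 16875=0.01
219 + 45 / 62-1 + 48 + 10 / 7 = 268.15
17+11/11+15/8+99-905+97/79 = -784.90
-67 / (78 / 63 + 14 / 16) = -31.71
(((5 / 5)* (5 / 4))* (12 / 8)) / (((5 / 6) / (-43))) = -387 / 4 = -96.75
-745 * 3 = -2235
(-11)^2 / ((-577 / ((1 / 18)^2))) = -121 / 186948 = -0.00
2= 2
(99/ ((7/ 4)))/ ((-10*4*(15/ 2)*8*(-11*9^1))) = 1/ 4200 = 0.00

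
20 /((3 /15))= 100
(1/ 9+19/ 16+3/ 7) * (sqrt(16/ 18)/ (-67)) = -1741 * sqrt(2)/ 101304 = -0.02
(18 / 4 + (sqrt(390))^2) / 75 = 263 / 50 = 5.26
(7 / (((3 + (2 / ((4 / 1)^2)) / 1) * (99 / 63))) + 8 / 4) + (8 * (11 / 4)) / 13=18296 / 3575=5.12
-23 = -23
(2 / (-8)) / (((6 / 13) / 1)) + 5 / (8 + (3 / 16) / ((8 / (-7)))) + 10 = 243041 / 24072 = 10.10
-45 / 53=-0.85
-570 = -570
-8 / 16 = -1 / 2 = -0.50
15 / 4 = 3.75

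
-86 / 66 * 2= -86 / 33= -2.61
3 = 3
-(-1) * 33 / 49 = 0.67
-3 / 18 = -1 / 6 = -0.17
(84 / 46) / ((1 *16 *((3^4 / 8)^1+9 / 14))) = 49 / 4623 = 0.01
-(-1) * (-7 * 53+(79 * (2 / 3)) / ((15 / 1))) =-367.49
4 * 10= 40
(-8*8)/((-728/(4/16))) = 2/91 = 0.02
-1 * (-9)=9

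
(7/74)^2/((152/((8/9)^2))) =98/2106891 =0.00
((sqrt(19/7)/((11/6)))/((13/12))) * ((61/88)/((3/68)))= 12444 * sqrt(133)/11011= 13.03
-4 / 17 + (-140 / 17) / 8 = -43 / 34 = -1.26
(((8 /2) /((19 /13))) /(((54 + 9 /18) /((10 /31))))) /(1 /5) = 5200 /64201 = 0.08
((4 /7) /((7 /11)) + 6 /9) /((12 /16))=2.09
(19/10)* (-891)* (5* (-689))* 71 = 828149751/2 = 414074875.50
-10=-10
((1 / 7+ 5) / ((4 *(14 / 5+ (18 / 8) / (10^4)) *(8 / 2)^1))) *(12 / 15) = 72000 / 784063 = 0.09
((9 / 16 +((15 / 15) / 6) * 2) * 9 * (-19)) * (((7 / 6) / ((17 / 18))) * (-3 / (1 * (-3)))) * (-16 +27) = -566181 / 272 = -2081.55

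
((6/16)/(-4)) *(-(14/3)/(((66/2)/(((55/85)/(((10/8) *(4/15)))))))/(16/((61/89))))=427/387328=0.00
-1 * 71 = -71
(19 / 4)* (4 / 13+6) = 779 / 26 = 29.96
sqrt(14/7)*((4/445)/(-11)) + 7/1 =7 -4*sqrt(2)/4895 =7.00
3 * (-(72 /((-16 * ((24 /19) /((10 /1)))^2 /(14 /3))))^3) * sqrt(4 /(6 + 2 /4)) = 5365455678.42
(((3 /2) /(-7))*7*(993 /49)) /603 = -331 /6566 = -0.05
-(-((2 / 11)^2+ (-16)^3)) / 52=-9531 / 121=-78.77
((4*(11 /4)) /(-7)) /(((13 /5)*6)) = -55 /546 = -0.10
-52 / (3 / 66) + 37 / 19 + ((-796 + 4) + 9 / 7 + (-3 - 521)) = -326750 / 133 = -2456.77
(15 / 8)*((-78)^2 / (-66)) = -172.84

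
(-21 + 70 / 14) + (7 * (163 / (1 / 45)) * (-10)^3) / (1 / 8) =-410760016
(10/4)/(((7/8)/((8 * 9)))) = 1440/7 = 205.71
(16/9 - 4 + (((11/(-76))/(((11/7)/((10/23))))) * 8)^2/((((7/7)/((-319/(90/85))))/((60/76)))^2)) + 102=3664501750982/620458281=5906.12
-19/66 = -0.29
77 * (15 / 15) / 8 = 77 / 8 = 9.62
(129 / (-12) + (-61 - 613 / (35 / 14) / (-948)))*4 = -338869 / 1185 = -285.97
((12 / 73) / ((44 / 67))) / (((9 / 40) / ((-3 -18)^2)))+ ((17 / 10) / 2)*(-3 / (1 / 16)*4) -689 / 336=438923137 / 1349040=325.36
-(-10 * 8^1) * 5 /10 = 40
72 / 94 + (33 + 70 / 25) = 8593 / 235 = 36.57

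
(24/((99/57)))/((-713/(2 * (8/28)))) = -608/54901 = -0.01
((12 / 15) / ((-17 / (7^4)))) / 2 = -4802 / 85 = -56.49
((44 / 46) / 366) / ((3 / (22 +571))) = 6523 / 12627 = 0.52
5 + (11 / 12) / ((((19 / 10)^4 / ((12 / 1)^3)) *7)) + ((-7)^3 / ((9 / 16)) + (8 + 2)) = -4740698191 / 8210223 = -577.41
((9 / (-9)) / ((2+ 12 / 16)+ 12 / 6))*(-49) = 10.32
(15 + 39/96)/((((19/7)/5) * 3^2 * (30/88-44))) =-11165/154584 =-0.07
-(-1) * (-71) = -71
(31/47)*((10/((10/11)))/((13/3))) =1023/611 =1.67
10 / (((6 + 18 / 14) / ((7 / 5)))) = 1.92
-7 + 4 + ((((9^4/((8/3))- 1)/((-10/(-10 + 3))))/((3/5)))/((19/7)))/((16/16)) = 1054.10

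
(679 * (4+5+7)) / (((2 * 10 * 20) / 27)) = 18333 / 25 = 733.32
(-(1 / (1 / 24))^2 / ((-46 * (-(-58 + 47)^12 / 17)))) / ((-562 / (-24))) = -58752 / 20283662598747823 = -0.00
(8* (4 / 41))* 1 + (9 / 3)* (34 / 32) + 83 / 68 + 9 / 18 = 5.69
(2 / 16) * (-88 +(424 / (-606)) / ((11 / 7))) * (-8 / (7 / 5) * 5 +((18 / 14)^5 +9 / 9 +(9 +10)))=2088351889 / 37345154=55.92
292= 292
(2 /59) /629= 2 /37111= 0.00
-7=-7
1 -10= -9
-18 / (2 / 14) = -126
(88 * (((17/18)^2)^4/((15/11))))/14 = 2.92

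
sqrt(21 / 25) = sqrt(21) / 5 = 0.92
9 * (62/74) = 279/37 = 7.54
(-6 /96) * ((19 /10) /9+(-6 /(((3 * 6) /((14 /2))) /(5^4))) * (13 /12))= 98.73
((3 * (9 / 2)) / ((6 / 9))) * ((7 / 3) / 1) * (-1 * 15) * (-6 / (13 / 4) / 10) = 1701 / 13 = 130.85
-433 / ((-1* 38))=433 / 38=11.39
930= 930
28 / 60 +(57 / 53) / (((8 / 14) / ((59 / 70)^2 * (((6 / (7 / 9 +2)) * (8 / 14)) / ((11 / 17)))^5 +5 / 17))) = 1739920051702425198047311 / 50014709994723632812500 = 34.79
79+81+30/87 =4650/29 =160.34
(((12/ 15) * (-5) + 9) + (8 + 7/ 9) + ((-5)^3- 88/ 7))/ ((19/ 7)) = -7799/ 171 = -45.61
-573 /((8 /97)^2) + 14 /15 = -80869459 /960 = -84239.02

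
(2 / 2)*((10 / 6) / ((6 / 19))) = 95 / 18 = 5.28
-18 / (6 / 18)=-54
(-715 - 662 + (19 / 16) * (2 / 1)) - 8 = -1382.62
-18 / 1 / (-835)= 18 / 835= 0.02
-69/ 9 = -23/ 3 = -7.67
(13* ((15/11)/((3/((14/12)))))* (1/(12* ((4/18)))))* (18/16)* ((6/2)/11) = 12285/15488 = 0.79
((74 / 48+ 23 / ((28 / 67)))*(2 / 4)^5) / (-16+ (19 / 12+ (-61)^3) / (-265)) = 2518825 / 1197447104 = 0.00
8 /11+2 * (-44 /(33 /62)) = -5432 /33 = -164.61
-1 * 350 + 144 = -206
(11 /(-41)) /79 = -11 /3239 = -0.00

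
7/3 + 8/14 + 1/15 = 2.97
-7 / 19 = -0.37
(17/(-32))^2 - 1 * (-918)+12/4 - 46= 896289/1024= 875.28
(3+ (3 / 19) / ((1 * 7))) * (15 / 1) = 6030 / 133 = 45.34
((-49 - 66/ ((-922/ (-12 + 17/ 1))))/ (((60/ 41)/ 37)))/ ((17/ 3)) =-8504302/ 39185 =-217.03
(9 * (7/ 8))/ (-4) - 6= -255/ 32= -7.97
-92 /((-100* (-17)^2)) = 0.00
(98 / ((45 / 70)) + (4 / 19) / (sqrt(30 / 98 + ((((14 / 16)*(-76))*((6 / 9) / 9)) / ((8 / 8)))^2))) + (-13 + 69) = 208.49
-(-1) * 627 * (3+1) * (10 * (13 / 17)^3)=55100760 / 4913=11215.30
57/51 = 19/17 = 1.12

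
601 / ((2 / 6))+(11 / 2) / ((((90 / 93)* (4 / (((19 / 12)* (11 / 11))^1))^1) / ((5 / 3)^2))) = 9379147 / 5184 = 1809.25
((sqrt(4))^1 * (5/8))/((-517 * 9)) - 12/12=-18617/18612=-1.00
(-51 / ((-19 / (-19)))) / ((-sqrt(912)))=17 * sqrt(57) / 76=1.69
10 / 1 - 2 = 8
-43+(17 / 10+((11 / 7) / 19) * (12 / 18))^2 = -39.92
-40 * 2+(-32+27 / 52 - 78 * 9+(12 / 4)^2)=-41833 / 52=-804.48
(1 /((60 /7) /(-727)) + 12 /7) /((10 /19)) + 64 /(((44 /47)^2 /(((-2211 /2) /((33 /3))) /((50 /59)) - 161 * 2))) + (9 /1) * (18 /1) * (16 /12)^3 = -3247183361 /101640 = -31947.89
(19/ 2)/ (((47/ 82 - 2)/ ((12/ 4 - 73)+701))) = -491549/ 117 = -4201.27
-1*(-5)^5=3125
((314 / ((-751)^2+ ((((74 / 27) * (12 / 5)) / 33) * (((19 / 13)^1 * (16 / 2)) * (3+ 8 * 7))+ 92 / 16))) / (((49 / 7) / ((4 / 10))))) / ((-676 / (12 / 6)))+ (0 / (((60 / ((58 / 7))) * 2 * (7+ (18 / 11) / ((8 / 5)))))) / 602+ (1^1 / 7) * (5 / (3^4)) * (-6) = -809032655282 / 15290689990797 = -0.05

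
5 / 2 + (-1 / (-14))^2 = 2.51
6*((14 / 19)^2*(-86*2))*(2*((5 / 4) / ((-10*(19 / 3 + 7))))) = 18963 / 1805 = 10.51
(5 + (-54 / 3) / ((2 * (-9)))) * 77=462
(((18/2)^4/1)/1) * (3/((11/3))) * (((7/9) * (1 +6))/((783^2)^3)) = 0.00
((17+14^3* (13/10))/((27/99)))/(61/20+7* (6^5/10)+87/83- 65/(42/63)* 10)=65447492/22272045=2.94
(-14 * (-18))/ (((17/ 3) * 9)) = 84/ 17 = 4.94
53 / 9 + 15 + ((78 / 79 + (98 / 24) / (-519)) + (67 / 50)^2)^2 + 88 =689052742242407029 / 5910053909765625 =116.59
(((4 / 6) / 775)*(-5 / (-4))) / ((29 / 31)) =1 / 870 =0.00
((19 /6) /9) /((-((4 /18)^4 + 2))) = -4617 /26276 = -0.18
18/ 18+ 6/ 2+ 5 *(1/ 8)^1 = 37/ 8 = 4.62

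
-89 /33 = -2.70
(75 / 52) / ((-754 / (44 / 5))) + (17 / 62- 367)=-55719576 / 151931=-366.74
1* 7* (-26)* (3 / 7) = -78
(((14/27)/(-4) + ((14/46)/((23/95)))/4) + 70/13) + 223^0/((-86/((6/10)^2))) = 5.57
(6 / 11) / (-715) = -6 / 7865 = -0.00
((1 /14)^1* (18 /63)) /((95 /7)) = 1 /665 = 0.00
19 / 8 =2.38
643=643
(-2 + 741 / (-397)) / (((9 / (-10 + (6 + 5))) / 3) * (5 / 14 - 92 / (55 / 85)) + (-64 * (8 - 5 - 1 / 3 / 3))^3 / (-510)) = -43943719050 / 136009305315391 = -0.00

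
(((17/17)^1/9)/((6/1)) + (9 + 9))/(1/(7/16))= 6811/864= 7.88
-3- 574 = -577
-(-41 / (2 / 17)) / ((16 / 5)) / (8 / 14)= 24395 / 128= 190.59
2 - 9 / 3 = -1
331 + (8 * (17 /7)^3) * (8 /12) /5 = 1781603 /5145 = 346.28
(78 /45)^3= 17576 /3375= 5.21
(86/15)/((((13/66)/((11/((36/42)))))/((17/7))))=176902/195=907.19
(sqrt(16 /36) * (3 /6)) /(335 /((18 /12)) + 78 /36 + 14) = 2 /1437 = 0.00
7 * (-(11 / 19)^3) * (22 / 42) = -0.71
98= 98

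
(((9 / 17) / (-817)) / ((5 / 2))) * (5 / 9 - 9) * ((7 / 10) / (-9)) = -28 / 164475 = -0.00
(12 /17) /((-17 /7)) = -84 /289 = -0.29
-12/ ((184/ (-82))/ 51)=6273/ 23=272.74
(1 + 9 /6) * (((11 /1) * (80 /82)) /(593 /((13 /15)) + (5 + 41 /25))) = 357500 /9205853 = 0.04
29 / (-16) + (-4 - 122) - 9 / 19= -38999 / 304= -128.29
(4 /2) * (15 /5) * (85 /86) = 255 /43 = 5.93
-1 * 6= -6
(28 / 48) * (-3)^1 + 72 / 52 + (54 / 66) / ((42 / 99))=569 / 364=1.56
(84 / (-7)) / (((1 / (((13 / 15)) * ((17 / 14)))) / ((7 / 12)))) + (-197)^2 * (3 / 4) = 1745963 / 60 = 29099.38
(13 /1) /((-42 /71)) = -923 /42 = -21.98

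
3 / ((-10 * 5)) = -3 / 50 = -0.06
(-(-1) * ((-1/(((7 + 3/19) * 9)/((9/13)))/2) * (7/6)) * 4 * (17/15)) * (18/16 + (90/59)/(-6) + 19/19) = -117439/2208960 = -0.05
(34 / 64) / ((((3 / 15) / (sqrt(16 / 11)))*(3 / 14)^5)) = 5714380*sqrt(11) / 2673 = 7090.33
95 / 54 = 1.76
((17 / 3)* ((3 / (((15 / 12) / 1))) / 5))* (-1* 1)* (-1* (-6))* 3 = -1224 / 25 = -48.96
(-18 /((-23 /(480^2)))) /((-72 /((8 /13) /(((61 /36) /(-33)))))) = 547430400 /18239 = 30014.28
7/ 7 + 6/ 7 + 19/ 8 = 4.23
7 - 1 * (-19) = 26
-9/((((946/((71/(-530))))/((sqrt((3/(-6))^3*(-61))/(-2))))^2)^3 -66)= -261686974902052509/520537438905804200596415211029363614934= -0.00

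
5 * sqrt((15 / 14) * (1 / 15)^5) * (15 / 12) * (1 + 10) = 11 * sqrt(14) / 504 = 0.08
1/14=0.07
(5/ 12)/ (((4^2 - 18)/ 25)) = -125/ 24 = -5.21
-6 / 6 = -1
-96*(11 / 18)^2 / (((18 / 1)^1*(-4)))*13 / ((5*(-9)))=-1573 / 10935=-0.14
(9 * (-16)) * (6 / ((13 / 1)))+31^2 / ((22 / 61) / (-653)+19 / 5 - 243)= -43649454937 / 619324914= -70.48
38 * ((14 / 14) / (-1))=-38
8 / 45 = 0.18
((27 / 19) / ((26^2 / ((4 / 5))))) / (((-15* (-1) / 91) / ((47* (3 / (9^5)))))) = 329 / 13504725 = 0.00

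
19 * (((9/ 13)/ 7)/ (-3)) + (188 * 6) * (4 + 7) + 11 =1130072/ 91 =12418.37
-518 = -518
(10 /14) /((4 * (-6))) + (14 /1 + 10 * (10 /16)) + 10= 5077 /168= 30.22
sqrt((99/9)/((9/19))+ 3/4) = sqrt(863)/6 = 4.90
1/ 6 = 0.17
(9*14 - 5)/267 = 121/267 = 0.45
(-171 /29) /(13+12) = -171 /725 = -0.24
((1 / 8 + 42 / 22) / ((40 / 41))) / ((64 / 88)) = 7339 / 2560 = 2.87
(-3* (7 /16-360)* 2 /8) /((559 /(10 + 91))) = 1743159 /35776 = 48.72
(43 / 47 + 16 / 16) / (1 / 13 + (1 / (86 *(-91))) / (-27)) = 3803436 / 152797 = 24.89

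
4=4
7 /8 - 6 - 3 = -65 /8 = -8.12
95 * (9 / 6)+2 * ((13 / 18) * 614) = 18529 / 18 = 1029.39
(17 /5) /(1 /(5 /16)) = 17 /16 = 1.06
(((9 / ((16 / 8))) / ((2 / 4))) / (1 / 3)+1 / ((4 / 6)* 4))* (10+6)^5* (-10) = -287047680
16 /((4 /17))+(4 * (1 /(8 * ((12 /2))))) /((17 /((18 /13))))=30059 /442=68.01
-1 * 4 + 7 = 3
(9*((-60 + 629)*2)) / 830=5121 / 415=12.34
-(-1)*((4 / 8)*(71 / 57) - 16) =-1753 / 114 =-15.38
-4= -4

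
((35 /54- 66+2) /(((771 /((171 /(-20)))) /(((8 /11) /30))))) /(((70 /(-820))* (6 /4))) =-484538 /3642975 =-0.13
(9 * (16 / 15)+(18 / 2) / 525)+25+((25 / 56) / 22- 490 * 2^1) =-29117167 / 30800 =-945.36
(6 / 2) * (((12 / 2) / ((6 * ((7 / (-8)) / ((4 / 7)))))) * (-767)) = 1502.69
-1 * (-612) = 612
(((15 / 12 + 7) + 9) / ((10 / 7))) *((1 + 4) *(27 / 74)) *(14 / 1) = 91287 / 296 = 308.40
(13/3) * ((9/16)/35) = 0.07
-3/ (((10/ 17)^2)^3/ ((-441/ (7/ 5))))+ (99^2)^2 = 19216482200541/ 200000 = 96082411.00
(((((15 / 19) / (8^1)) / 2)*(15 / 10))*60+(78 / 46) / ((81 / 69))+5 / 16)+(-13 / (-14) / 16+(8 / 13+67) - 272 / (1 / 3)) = -369544543 / 497952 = -742.13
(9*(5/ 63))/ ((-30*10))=-1/ 420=-0.00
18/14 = 9/7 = 1.29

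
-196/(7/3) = -84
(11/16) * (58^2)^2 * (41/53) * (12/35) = 3827804772/1855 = 2063506.62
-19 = -19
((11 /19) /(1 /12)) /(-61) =-132 /1159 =-0.11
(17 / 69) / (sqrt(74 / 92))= 17 * sqrt(1702) / 2553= 0.27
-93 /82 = -1.13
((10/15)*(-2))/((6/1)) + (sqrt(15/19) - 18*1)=-164/9 + sqrt(285)/19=-17.33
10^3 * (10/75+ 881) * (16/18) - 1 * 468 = 21134564/27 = 782761.63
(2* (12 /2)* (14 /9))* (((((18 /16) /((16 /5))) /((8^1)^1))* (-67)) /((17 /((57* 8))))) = -400995 /272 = -1474.25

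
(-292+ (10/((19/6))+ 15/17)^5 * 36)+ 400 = 136635515498129544/3515706497843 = 38864.31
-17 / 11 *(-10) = 170 / 11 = 15.45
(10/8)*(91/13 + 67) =185/2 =92.50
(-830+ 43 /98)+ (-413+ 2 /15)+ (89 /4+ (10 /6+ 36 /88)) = -13131141 /10780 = -1218.10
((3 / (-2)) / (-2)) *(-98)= -147 / 2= -73.50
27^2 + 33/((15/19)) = 3854/5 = 770.80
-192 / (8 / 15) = -360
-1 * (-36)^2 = -1296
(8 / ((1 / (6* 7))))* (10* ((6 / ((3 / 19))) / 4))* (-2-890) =-28472640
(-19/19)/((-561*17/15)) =0.00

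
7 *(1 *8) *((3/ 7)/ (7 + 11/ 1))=4/ 3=1.33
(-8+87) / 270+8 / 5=511 / 270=1.89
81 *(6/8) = 243/4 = 60.75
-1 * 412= -412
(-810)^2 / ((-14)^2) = 164025 / 49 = 3347.45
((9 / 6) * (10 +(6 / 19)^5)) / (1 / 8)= 297225192 / 2476099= 120.04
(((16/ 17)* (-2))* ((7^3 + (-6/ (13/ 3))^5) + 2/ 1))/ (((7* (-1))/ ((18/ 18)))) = 4038608544/ 44183867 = 91.40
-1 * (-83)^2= -6889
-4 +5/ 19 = -71/ 19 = -3.74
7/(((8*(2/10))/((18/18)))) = 35/8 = 4.38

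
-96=-96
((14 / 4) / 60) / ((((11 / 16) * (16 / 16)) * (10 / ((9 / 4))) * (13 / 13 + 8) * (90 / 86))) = 301 / 148500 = 0.00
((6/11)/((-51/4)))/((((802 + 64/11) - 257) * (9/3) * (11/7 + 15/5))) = -7/1236036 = -0.00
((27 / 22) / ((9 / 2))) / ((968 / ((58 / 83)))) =87 / 441892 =0.00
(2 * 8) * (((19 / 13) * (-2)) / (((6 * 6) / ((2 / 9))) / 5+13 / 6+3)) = -18240 / 14651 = -1.24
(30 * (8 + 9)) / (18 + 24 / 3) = 255 / 13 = 19.62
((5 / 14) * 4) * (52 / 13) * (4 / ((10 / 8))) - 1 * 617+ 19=-4058 / 7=-579.71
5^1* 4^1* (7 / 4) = 35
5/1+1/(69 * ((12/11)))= 4151/828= 5.01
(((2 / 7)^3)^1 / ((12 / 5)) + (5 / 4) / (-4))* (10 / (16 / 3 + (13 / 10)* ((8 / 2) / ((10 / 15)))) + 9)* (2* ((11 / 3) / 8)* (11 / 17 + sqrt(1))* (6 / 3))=-8.92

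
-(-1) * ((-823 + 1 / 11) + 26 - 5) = -8821 / 11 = -801.91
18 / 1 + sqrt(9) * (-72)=-198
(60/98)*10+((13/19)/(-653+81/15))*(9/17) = 313733535/51247826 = 6.12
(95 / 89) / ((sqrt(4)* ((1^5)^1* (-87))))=-95 / 15486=-0.01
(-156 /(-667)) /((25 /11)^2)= 18876 /416875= 0.05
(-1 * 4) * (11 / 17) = -44 / 17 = -2.59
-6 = -6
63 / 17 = 3.71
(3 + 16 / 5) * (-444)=-13764 / 5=-2752.80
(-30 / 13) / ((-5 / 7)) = 42 / 13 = 3.23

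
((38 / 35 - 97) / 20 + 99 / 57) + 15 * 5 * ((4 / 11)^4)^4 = -1869368575809828465963 / 611131407185509741300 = -3.06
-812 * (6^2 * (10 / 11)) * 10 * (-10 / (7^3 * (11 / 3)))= 2113.00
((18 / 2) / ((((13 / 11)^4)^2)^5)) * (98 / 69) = 0.02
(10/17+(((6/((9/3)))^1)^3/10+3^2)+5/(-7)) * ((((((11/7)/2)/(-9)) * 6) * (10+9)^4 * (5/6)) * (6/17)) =-8251404436/42483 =-194228.38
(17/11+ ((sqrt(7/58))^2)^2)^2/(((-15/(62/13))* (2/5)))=-103304602399/53402544624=-1.93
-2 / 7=-0.29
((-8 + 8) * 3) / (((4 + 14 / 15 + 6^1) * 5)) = 0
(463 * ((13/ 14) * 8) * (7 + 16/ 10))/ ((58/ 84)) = 6211608/ 145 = 42838.68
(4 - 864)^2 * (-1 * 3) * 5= -11094000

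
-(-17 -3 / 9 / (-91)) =4640 / 273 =17.00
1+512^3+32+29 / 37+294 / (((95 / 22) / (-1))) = 471775193354 / 3515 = 134217693.70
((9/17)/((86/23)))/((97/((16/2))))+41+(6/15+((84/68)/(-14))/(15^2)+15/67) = 29669858183/712615350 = 41.64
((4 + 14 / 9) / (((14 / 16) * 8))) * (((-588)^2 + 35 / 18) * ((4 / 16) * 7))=155585675 / 324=480202.70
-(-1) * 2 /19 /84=1 /798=0.00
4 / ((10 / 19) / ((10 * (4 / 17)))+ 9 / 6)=304 / 131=2.32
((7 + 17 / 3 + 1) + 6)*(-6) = -118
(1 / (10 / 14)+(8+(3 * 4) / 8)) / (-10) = -109 / 100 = -1.09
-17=-17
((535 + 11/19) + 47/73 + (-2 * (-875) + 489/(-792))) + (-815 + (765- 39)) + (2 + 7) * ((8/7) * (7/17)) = 13699916143/6224856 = 2200.84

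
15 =15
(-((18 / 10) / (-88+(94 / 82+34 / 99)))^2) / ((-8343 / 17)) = 280083177 / 317504738389375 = 0.00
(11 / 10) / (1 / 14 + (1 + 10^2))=77 / 7075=0.01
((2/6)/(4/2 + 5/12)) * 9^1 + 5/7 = 1.96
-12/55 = -0.22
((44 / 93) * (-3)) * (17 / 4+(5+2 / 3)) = -1309 / 93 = -14.08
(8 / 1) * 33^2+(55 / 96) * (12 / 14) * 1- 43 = 970983 / 112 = 8669.49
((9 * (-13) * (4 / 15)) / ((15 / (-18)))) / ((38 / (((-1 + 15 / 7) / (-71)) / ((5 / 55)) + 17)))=3912948 / 236075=16.58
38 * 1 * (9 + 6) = 570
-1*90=-90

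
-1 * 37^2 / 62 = -1369 / 62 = -22.08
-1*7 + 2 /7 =-47 /7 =-6.71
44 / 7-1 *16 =-68 / 7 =-9.71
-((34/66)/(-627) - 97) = 2007044/20691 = 97.00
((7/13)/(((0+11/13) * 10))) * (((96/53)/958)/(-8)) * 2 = -0.00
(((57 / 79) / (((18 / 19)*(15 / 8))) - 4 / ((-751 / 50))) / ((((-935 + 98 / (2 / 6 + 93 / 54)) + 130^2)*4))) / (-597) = -16607857 / 944320689031365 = -0.00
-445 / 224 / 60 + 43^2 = 4970023 / 2688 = 1848.97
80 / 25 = 16 / 5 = 3.20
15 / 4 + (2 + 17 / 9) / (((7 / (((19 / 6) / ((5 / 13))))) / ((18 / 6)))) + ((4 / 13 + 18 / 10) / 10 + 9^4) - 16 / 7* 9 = 537109337 / 81900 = 6558.11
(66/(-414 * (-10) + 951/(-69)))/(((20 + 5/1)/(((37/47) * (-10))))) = -112332/22302205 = -0.01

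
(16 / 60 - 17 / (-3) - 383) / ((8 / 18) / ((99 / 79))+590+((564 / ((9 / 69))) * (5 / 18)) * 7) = -209979 / 5010835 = -0.04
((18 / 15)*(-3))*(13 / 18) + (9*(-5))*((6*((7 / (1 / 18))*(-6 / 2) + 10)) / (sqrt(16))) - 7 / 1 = 124152 / 5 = 24830.40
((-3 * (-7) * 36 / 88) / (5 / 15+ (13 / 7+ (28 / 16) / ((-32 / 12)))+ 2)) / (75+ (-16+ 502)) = 21168 / 4885375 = 0.00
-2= -2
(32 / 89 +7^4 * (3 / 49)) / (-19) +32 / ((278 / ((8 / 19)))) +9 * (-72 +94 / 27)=-624.37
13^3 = 2197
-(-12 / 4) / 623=3 / 623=0.00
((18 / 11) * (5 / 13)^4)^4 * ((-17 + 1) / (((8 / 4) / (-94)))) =12045585937500000000 / 9742364575050936052081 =0.00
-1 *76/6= -38/3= -12.67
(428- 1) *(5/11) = 2135/11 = 194.09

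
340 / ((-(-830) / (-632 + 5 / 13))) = -279174 / 1079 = -258.73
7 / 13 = 0.54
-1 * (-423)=423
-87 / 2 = -43.50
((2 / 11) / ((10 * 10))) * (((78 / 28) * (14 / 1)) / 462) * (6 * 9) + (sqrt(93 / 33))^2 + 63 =2787751 / 42350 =65.83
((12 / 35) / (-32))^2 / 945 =1 / 8232000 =0.00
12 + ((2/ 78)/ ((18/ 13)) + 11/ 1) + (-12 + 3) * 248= -119285/ 54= -2208.98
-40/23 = -1.74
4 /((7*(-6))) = -2 /21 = -0.10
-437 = -437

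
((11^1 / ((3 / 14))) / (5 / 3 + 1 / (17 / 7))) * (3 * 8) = 31416 / 53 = 592.75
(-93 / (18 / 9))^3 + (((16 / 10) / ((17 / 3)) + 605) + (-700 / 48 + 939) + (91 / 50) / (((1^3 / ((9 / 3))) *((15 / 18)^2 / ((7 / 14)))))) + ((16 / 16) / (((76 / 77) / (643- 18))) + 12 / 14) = -3336453036727 / 33915000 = -98376.91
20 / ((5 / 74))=296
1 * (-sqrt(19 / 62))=-sqrt(1178) / 62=-0.55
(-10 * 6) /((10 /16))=-96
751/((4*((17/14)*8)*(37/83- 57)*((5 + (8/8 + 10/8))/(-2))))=0.09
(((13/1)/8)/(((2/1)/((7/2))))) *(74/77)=481/176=2.73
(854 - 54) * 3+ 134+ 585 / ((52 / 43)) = 12071 / 4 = 3017.75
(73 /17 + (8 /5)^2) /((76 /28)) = 20391 /8075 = 2.53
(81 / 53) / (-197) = -81 / 10441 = -0.01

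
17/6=2.83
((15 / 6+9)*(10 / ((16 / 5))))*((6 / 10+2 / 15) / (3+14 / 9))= 3795 / 656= 5.79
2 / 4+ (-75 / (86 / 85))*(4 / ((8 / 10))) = -15916 / 43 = -370.14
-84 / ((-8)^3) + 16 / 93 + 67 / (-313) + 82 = 305982809 / 3725952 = 82.12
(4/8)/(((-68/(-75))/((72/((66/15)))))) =3375/374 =9.02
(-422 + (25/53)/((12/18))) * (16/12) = -89314/159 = -561.72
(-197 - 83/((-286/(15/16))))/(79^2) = -900227/28558816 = -0.03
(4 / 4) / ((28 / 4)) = 1 / 7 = 0.14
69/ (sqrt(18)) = 23 * sqrt(2)/ 2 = 16.26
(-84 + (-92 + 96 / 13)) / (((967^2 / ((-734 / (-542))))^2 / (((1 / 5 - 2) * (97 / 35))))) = 0.00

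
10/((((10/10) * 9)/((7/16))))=35/72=0.49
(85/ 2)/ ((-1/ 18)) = -765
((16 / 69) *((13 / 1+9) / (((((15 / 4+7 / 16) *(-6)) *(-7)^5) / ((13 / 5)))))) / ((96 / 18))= 2288 / 388493805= 0.00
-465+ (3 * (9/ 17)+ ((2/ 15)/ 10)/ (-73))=-43132067/ 93075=-463.41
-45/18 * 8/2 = -10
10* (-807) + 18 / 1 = -8052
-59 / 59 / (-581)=1 / 581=0.00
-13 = -13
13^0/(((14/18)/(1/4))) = 9/28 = 0.32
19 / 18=1.06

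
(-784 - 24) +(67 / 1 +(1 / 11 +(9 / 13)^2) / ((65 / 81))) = -17890575 / 24167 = -740.29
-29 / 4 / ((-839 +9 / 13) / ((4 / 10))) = 377 / 108980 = 0.00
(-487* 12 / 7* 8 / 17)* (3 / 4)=-35064 / 119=-294.66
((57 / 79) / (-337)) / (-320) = 57 / 8519360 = 0.00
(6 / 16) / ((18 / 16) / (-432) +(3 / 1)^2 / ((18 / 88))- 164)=-144 / 46081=-0.00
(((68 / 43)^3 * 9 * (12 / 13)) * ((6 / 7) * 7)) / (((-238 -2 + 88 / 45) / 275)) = -315178776000 / 1383978349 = -227.73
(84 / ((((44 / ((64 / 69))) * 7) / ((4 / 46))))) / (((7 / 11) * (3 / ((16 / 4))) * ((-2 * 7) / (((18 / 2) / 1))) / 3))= -2304 / 25921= -0.09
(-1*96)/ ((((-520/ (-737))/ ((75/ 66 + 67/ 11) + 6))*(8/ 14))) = -409437/ 130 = -3149.52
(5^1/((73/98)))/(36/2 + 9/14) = 0.36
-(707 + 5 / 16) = -11317 / 16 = -707.31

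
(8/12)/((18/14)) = 14/27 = 0.52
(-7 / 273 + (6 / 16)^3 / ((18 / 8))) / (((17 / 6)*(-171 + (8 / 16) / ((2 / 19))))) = 11 / 2351440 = 0.00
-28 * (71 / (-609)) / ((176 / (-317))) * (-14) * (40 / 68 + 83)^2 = 10969979321 / 19074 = 575127.36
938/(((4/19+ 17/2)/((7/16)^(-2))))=1303552/2317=562.60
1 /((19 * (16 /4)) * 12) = 1 /912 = 0.00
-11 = -11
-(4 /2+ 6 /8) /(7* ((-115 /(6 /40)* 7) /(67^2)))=148137 /450800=0.33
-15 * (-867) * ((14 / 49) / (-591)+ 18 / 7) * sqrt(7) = 46107060 * sqrt(7) / 1379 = 88461.07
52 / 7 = 7.43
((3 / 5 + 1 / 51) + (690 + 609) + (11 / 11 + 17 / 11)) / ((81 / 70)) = 51136022 / 45441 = 1125.33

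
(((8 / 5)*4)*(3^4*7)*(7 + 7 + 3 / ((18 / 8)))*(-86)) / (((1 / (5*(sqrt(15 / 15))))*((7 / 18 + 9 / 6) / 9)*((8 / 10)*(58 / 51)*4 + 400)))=-259553160 / 919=-282429.99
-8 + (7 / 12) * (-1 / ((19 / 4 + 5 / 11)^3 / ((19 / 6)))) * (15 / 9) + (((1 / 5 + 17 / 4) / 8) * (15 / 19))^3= -578422985344308739 / 72875399573569536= -7.94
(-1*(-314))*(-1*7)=-2198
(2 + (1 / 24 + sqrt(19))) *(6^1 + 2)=49 / 3 + 8 *sqrt(19)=51.20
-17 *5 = -85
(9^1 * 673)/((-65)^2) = 6057/4225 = 1.43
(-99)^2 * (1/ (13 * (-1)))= -9801/ 13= -753.92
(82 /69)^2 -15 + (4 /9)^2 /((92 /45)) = -64231 /4761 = -13.49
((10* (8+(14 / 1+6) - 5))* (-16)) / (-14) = 1840 / 7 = 262.86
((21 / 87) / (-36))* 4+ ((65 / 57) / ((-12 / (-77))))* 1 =144613 / 19836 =7.29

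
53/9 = 5.89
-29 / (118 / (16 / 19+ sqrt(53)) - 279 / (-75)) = 622601725 / 3145140127 - 772088750 * sqrt(53) / 3145140127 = -1.59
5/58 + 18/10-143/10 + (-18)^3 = -169488/29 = -5844.41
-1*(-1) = 1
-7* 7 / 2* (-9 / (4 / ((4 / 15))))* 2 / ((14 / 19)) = 399 / 10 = 39.90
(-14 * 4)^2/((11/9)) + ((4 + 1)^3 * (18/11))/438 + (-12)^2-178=2033425/803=2532.29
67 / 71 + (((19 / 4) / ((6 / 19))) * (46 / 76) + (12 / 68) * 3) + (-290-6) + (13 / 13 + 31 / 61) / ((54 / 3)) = -3025245947 / 10602288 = -285.34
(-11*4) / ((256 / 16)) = -11 / 4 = -2.75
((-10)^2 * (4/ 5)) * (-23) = -1840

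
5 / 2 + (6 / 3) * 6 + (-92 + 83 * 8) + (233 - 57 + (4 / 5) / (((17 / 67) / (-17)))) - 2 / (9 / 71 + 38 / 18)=1012449 / 1430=708.01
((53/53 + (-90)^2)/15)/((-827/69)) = -186323/4135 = -45.06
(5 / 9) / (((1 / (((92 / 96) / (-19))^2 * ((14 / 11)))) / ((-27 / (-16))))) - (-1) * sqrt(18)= 18515 / 6099456+3 * sqrt(2)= 4.25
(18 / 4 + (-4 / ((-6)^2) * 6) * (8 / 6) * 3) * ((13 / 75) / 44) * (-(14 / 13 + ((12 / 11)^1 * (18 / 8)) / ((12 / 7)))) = -0.02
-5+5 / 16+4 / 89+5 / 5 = -5187 / 1424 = -3.64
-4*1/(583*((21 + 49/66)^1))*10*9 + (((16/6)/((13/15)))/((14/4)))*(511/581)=12224192/16412669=0.74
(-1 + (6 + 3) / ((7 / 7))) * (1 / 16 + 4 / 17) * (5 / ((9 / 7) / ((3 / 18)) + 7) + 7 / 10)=5103 / 2060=2.48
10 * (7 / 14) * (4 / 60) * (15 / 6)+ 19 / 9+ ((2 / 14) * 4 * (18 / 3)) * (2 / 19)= 7913 / 2394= 3.31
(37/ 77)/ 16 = 37/ 1232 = 0.03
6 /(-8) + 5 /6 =1 /12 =0.08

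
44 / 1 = 44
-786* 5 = -3930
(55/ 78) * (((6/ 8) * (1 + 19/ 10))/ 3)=319/ 624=0.51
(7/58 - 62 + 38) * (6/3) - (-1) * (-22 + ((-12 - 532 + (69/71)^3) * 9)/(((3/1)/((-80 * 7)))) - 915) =9459732431662/10379419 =911393.25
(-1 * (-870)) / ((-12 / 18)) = -1305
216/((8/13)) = 351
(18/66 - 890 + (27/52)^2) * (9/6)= -79368087/59488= -1334.19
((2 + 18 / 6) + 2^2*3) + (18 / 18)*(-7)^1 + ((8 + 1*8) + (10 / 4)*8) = 46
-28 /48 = -7 /12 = -0.58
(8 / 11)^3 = 512 / 1331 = 0.38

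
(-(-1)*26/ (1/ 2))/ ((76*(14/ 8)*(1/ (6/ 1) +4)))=312/ 3325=0.09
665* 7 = 4655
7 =7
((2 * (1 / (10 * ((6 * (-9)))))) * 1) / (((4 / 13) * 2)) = -13 / 2160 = -0.01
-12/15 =-4/5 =-0.80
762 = 762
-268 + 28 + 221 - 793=-812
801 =801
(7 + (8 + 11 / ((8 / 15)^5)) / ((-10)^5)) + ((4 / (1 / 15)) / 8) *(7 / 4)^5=426296984731 / 3276800000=130.10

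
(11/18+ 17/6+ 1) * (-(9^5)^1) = -262440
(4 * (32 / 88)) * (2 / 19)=32 / 209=0.15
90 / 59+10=680 / 59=11.53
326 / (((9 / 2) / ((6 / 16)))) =163 / 6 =27.17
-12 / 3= -4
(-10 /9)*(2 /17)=-0.13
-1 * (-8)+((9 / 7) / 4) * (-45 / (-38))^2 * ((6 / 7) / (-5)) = 1121161 / 141512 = 7.92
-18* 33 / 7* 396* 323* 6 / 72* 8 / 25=-50651568 / 175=-289437.53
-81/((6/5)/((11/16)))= -1485/32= -46.41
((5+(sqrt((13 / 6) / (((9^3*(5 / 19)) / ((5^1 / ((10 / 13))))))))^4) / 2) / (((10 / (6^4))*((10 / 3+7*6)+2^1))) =9576248521 / 1397493000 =6.85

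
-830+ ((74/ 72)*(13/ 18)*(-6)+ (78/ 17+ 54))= -1424489/ 1836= -775.87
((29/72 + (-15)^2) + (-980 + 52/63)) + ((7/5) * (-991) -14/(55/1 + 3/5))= -750097867/350280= -2141.42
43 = 43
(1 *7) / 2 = 7 / 2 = 3.50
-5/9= -0.56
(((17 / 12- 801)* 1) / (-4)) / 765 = 1919 / 7344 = 0.26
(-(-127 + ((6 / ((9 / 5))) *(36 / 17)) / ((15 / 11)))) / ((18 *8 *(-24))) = -2071 / 58752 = -0.04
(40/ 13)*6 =18.46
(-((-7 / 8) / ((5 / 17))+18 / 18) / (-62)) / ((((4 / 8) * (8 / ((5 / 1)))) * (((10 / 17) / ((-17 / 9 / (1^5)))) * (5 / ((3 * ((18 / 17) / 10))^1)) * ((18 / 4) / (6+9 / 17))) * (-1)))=-2923 / 248000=-0.01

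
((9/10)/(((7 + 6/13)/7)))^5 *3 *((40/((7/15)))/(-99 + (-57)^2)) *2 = 7520096762451/107341753212500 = 0.07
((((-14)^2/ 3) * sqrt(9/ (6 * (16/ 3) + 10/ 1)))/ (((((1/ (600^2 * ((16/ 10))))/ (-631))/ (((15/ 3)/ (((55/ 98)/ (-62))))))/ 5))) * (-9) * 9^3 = -338077626647040000 * sqrt(42)/ 11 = -199181221293873620.74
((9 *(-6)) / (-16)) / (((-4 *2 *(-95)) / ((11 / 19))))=0.00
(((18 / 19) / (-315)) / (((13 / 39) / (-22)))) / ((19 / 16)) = 2112 / 12635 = 0.17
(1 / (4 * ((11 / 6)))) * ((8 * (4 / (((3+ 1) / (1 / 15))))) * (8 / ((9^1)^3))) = 32 / 40095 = 0.00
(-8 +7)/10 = -0.10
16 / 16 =1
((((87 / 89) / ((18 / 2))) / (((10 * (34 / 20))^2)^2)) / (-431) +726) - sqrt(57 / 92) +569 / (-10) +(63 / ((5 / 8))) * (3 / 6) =13830727062305 / 19222692234 - sqrt(1311) / 46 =718.71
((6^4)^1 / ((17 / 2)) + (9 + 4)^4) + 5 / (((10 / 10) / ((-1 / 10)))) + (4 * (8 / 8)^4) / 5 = 4881341 / 170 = 28713.77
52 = 52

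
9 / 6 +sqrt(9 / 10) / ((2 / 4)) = 3 / 2 +3 * sqrt(10) / 5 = 3.40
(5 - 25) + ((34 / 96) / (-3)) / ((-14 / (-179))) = -43363 / 2016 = -21.51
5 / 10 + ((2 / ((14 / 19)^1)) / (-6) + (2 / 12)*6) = 1.05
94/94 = 1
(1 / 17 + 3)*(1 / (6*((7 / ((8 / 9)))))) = 208 / 3213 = 0.06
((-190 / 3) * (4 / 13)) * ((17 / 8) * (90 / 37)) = -48450 / 481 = -100.73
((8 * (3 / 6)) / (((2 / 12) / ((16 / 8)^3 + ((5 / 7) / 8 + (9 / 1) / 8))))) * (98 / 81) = 2408 / 9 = 267.56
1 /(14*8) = 0.01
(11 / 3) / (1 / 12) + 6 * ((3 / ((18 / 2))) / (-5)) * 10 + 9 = 49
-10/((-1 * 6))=5/3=1.67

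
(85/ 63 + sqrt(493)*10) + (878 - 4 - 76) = 10*sqrt(493) + 50359/ 63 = 1021.39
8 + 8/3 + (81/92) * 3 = 3673/276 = 13.31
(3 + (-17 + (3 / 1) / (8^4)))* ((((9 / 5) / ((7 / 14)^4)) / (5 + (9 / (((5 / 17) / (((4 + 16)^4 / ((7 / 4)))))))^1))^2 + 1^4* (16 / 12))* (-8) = 549806189338604662493 / 3681930498059760000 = 149.33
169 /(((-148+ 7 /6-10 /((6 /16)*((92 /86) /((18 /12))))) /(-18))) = 419796 /25423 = 16.51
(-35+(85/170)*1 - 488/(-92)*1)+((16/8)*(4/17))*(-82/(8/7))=-49235/782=-62.96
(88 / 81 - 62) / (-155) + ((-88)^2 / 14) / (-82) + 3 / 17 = -378327319 / 61255845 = -6.18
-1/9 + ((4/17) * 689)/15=8183/765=10.70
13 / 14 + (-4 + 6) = 41 / 14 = 2.93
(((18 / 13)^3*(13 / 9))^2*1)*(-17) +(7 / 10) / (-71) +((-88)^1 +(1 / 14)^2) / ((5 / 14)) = -35226544853 / 70974085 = -496.33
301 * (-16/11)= -4816/11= -437.82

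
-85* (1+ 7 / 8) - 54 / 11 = -14457 / 88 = -164.28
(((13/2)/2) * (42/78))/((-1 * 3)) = -7/12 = -0.58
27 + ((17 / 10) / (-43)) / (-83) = 963647 / 35690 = 27.00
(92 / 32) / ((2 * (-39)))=-23 / 624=-0.04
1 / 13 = 0.08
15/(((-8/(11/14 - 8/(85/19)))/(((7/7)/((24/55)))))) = 65615/15232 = 4.31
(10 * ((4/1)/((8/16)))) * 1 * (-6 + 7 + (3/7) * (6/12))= 680/7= 97.14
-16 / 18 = -8 / 9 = -0.89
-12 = -12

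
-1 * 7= -7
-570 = -570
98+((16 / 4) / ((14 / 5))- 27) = 72.43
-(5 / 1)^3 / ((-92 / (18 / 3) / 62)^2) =-1081125 / 529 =-2043.71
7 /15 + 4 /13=0.77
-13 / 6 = -2.17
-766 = -766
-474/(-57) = 158/19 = 8.32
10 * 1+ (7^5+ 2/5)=84087/5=16817.40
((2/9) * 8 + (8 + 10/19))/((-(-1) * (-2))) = -881/171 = -5.15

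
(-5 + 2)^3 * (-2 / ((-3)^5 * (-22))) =1 / 99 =0.01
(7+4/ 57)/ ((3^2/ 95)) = 2015/ 27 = 74.63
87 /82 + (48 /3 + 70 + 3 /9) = 21499 /246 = 87.39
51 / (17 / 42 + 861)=2142 / 36179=0.06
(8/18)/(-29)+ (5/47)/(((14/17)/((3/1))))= 63923/171738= 0.37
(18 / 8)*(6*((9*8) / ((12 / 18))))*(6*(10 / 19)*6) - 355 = 518135 / 19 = 27270.26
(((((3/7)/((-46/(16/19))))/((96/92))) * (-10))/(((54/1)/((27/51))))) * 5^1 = 25/6783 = 0.00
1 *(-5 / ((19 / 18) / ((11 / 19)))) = -990 / 361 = -2.74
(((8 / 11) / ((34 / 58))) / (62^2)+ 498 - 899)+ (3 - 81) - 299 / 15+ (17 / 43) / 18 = -346975714949 / 695466090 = -498.91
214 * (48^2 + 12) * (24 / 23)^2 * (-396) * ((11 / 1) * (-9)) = 11191935338496 / 529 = 21156777577.50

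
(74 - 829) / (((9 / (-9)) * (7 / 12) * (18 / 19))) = 28690 / 21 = 1366.19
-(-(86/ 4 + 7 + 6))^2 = -4761/ 4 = -1190.25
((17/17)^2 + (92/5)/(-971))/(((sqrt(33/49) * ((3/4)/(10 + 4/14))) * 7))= 13856 * sqrt(33)/33985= 2.34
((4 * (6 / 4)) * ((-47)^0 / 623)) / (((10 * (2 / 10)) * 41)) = 3 / 25543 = 0.00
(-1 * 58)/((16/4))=-29/2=-14.50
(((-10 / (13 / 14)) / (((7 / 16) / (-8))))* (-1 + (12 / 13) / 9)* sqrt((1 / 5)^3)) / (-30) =1792* sqrt(5) / 7605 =0.53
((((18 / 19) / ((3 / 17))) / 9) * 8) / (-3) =-1.59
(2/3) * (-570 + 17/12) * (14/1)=-47761/9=-5306.78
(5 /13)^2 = 25 /169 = 0.15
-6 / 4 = -3 / 2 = -1.50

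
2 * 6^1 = 12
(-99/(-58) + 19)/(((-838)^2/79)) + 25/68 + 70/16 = 410685181/86551573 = 4.74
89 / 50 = 1.78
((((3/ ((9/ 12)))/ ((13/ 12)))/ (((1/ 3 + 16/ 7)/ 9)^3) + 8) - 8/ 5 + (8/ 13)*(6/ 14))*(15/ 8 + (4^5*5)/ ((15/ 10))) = 373463463503/ 698775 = 534454.53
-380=-380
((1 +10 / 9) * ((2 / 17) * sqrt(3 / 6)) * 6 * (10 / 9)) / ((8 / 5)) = 475 * sqrt(2) / 918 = 0.73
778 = 778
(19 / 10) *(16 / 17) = 152 / 85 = 1.79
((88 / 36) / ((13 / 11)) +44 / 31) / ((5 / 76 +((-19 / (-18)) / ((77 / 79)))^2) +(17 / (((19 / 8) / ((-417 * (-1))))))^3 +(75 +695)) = 2314969601175 / 17650882435902216740252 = 0.00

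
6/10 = 3/5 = 0.60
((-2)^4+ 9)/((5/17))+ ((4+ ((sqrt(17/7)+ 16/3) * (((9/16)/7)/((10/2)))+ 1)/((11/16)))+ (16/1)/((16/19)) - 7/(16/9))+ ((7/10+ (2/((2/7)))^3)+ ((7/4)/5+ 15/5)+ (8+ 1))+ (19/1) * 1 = 9 * sqrt(119)/2695+ 2961061/6160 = 480.73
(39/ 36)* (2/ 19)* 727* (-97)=-916747/ 114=-8041.64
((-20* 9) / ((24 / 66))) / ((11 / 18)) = -810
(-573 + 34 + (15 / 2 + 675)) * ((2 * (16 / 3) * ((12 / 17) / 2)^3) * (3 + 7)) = 3306240 / 4913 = 672.96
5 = 5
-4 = -4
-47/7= -6.71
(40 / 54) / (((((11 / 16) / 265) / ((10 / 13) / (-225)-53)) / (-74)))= 1119889.07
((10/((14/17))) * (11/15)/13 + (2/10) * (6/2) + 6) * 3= 9944/455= 21.85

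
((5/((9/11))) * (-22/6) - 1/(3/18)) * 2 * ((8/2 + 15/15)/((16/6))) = -3835/36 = -106.53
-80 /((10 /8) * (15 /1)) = -64 /15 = -4.27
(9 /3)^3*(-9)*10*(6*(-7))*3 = 306180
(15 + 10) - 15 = 10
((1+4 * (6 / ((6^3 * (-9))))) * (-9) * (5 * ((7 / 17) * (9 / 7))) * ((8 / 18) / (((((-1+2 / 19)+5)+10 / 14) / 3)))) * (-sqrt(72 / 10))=85120 * sqrt(5) / 10897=17.47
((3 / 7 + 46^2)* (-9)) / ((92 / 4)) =-133335 / 161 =-828.17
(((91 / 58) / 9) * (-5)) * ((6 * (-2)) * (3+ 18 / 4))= 2275 / 29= 78.45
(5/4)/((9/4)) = 5/9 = 0.56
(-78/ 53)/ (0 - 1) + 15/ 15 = 131/ 53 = 2.47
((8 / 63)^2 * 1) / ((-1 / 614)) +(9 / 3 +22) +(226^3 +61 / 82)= 3756824130895 / 325458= 11543191.84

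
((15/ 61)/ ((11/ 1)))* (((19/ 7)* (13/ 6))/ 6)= 1235/ 56364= 0.02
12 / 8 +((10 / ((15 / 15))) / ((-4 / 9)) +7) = -14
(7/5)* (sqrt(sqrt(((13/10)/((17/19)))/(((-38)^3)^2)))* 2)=7* 1615^(3/4)* 26^(1/4)/306850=0.01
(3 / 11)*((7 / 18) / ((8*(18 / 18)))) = 7 / 528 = 0.01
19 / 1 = 19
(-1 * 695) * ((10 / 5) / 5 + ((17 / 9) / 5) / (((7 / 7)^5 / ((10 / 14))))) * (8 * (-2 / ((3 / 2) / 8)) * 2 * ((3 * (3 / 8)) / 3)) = 1877056 / 63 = 29794.54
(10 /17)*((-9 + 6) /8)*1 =-15 /68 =-0.22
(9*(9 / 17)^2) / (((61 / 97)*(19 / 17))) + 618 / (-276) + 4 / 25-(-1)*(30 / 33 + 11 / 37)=25048800289 / 9221989150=2.72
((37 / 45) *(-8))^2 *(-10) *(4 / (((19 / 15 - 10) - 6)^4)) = -87616000 / 2385443281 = -0.04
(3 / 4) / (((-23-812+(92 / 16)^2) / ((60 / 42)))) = -40 / 29939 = -0.00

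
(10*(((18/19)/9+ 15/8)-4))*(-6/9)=13.46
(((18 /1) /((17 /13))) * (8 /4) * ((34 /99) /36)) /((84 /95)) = 1235 /4158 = 0.30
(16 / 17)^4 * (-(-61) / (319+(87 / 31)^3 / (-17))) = 59547680768 / 395246158085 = 0.15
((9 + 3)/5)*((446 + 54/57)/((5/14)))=1426656/475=3003.49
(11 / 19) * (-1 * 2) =-22 / 19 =-1.16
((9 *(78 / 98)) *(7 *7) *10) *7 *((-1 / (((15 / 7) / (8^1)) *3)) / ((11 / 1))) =-30576 / 11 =-2779.64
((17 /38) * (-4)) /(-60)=17 /570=0.03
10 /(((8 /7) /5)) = 175 /4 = 43.75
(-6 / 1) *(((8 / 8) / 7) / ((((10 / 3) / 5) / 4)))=-36 / 7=-5.14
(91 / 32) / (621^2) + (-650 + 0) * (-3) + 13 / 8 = 24084051823 / 12340512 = 1951.63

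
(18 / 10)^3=5.83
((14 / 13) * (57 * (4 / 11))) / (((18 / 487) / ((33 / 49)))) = 37012 / 91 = 406.73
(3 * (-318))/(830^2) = -477/344450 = -0.00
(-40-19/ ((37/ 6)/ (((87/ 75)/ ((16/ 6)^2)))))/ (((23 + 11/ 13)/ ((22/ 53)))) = -171439411/ 243164000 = -0.71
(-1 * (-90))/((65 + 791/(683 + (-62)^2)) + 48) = 203715/256171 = 0.80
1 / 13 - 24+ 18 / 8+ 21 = -35 / 52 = -0.67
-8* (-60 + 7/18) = 4292/9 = 476.89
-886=-886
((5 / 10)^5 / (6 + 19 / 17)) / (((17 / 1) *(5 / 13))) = 13 / 19360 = 0.00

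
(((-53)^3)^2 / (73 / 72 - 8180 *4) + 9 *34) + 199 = -1594644338953 / 2355767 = -676910.89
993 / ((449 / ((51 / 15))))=16881 / 2245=7.52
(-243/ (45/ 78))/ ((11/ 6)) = -12636/ 55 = -229.75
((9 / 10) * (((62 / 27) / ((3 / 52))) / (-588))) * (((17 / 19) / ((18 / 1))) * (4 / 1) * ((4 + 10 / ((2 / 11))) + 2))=-835822 / 1131165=-0.74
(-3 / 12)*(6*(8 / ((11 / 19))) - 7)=-835 / 44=-18.98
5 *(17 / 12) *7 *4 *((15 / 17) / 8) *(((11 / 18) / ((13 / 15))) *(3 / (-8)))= -9625 / 1664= -5.78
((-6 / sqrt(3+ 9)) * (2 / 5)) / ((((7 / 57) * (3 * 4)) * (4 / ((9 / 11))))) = -171 * sqrt(3) / 3080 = -0.10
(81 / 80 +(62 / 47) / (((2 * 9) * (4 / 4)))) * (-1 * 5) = -36743 / 6768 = -5.43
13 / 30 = 0.43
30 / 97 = 0.31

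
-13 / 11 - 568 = -6261 / 11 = -569.18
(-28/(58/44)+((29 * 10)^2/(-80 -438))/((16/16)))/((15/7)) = -1378994/16095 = -85.68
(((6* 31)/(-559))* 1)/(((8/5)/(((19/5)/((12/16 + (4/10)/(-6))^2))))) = -1590300/939679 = -1.69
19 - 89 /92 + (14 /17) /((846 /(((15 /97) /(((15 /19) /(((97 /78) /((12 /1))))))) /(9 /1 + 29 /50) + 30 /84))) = 167149653683 /9269119899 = 18.03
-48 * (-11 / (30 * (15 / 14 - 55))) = -1232 / 3775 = -0.33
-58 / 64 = -29 / 32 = -0.91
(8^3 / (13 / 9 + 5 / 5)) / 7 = 2304 / 77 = 29.92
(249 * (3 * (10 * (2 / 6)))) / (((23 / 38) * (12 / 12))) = 94620 / 23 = 4113.91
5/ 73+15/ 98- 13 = -12.78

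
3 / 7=0.43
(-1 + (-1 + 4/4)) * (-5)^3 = 125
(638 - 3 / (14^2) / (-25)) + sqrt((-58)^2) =3410403 / 4900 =696.00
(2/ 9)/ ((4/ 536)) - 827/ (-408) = 38929/ 1224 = 31.80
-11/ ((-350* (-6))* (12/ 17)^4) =-918731/ 43545600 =-0.02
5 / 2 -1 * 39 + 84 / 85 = -6037 / 170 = -35.51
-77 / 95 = -0.81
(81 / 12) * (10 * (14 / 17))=945 / 17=55.59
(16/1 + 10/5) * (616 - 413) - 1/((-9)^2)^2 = 23973893/6561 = 3654.00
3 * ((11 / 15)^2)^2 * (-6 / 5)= -1.04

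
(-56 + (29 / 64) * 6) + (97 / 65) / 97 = -110793 / 2080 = -53.27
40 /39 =1.03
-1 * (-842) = 842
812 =812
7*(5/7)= 5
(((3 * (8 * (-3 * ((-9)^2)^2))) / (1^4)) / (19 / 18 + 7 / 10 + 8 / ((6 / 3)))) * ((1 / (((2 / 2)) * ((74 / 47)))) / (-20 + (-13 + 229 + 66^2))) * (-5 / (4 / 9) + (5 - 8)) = 7118652195 / 43621816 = 163.19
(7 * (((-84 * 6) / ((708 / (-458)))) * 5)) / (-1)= -673260 / 59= -11411.19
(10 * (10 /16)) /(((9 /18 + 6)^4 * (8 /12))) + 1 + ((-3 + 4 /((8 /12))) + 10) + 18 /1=914102 /28561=32.01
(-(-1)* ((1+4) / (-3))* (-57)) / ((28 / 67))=6365 / 28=227.32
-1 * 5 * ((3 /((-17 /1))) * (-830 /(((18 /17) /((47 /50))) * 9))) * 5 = -19505 /54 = -361.20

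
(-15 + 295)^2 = 78400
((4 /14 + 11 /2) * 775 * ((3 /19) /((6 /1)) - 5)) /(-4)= 1694925 /304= 5575.41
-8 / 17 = -0.47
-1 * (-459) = 459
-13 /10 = -1.30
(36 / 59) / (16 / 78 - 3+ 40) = 0.02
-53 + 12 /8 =-103 /2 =-51.50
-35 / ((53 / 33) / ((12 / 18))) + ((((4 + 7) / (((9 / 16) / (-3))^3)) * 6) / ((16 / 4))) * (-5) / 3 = 5949130 / 1431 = 4157.32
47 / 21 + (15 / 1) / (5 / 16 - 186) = 134597 / 62391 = 2.16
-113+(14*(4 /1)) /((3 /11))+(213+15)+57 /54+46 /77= 446273 /1386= 321.99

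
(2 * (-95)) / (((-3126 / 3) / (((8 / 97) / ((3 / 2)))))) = 1520 / 151611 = 0.01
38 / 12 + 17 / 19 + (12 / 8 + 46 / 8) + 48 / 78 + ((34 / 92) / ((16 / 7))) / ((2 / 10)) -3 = 5309351 / 545376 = 9.74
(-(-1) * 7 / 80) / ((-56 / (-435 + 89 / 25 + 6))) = 2659 / 4000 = 0.66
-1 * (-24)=24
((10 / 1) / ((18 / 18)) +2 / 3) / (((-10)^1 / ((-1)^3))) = 16 / 15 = 1.07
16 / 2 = 8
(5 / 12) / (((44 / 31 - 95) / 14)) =-1085 / 17406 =-0.06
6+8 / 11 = 74 / 11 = 6.73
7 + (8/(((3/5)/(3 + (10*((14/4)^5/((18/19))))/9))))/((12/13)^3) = 17636541697/1679616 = 10500.34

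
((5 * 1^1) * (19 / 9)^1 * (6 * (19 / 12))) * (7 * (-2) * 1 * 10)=-126350 / 9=-14038.89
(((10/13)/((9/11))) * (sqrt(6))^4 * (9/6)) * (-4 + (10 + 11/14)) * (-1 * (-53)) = 1661550/91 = 18258.79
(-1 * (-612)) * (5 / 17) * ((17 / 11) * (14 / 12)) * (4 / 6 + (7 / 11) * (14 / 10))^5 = 2975.24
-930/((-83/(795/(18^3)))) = 41075/26892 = 1.53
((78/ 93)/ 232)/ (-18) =-13/ 64728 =-0.00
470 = 470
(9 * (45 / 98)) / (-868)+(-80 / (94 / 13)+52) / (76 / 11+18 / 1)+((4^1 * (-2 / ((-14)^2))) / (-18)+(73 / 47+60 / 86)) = 824945342471 / 211970386152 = 3.89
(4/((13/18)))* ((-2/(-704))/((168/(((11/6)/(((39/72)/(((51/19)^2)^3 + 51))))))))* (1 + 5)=44990162397/55655277223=0.81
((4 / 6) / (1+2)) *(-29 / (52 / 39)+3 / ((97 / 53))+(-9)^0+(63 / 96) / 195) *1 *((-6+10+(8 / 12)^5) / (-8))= 967635371 / 441249120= 2.19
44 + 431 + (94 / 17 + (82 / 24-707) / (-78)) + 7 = 496.55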